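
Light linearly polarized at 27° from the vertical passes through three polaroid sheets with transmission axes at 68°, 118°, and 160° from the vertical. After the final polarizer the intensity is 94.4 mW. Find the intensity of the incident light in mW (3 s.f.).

By Malus's law, I₁ = I₀ cos²(68° − 27°) = I₀ cos²(41°) = 0.5696 I₀.
I₂ = I₁ cos²(118° − 68°) = 0.5696 I₀ · cos²(50°) = 0.2353 I₀.
I₃ = I₂ cos²(160° − 118°) = 0.2353 I₀ · cos²(42°) = 0.13 I₀.
So 94.4 mW = 0.13 I₀, giving I₀ = 94.4/0.13 = 726.3 mW.

I₀ ≈ 726 mW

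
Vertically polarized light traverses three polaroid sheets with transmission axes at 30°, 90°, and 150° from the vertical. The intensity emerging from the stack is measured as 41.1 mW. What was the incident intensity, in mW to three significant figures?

By Malus's law, I₁ = I₀ cos²(30° − 0°) = I₀ cos²(30°) = 0.75 I₀.
I₂ = I₁ cos²(90° − 30°) = 0.75 I₀ · cos²(60°) = 0.1875 I₀.
I₃ = I₂ cos²(150° − 90°) = 0.1875 I₀ · cos²(60°) = 0.04688 I₀.
So 41.1 mW = 0.04688 I₀, giving I₀ = 41.1/0.04688 = 876.8 mW.

I₀ ≈ 877 mW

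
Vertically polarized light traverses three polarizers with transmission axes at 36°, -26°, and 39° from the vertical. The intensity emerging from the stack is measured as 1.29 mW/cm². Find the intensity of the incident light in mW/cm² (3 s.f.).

I₀ ≈ 50.1 mW/cm²

I₁ = I₀ cos²(36° − 0°) = I₀ cos²(36°) = 0.6545 I₀.
I₂ = I₁ cos²(-26° − 36°) = 0.6545 I₀ · cos²(62°) = 0.1443 I₀.
I₃ = I₂ cos²(39° + 26°) = 0.1443 I₀ · cos²(65°) = 0.02577 I₀.
So 1.29 mW/cm² = 0.02577 I₀, giving I₀ = 1.29/0.02577 = 50.07 mW/cm².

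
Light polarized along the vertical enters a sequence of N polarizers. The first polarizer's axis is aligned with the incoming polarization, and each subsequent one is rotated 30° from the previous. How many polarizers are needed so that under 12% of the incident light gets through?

N = 9

First polarizer is aligned with the polarization: full transmission.
Each further stage multiplies by cos²(30°) = 0.75.
After N polarizers: T = 0.75^(N−1). Require T < 0.12 ⇒ N−1 > ln(0.12)/ln(0.75) = 7.37, so N−1 ≥ 8 and N = 9.
Check: N=9 gives T = 0.1001 < 0.12; N=8 gives T = 0.1335.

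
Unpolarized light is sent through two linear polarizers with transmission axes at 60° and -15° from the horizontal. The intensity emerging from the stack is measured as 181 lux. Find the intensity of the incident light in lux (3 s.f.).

I₀ ≈ 5400 lux

Unpolarized light through the first polarizer → I₁ = ½ I₀, now polarized at 60°.
I₂ = I₁ cos²(-15° − 60°) = 0.5 I₀ · cos²(75°) = 0.03349 I₀.
So 181 lux = 0.03349 I₀, giving I₀ = 181/0.03349 = 5404 lux.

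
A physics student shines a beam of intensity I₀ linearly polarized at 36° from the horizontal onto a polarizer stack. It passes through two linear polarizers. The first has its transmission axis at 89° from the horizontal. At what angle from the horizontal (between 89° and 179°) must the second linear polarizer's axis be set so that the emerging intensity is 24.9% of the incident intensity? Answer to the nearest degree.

θ ≈ 123°

I₁ = I₀ cos²(89° − 36°) = I₀ cos²(53°) = 0.3622 I₀.
Need I₂/I₀ = 0.249, so cos²(θ − 89°) = 0.249 / 0.3622 = 0.6875.
θ − 89° = arccos(√0.6875) = 34.0°, giving θ ≈ 89 + 34.0 = 123.0°.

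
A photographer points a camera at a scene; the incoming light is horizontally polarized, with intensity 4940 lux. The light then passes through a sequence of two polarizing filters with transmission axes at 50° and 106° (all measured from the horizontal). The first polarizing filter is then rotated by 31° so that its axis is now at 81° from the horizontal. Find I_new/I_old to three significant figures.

I_new/I_old ≈ 0.156

Before rotation:
By Malus's law, I₁ = I₀ cos²(50° − 0°) = I₀ cos²(50°) = 0.4132 I₀.
I₂ = I₁ cos²(106° − 50°) = 0.4132 I₀ · cos²(56°) = 0.1292 I₀.
After rotation:
I₁ = I₀ cos²(81° − 0°) = I₀ cos²(81°) = 0.02447 I₀.
I₂ = I₁ cos²(106° − 81°) = 0.02447 I₀ · cos²(25°) = 0.0201 I₀.
Ratio = 0.0201 / 0.1292 = 0.1556.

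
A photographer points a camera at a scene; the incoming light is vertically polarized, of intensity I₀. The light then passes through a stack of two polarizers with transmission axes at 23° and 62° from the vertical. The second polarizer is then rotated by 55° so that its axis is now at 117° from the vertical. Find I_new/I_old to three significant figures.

Before rotation:
I₁ = I₀ cos²(23° − 0°) = I₀ cos²(23°) = 0.8473 I₀.
I₂ = I₁ cos²(62° − 23°) = 0.8473 I₀ · cos²(39°) = 0.5117 I₀.
After rotation:
I₁ = I₀ cos²(23° − 0°) = I₀ cos²(23°) = 0.8473 I₀.
Angle between axes 1 and 2: 86°. I₂ = 0.8473 I₀ · cos²(86°) = 0.004123 I₀.
Ratio = 0.004123 / 0.5117 = 0.008057.

I_new/I_old ≈ 0.00806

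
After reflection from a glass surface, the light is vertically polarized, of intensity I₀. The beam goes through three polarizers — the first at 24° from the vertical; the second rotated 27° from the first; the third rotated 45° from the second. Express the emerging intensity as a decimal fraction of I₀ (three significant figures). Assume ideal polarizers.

≈ 0.331 I₀

I₁ = I₀ cos²(24° − 0°) = I₀ cos²(24°) = 0.8346 I₀.
I₂ = I₁ cos²(27°) = 0.8346 · 0.7939 I₀ = 0.6626 I₀.
I₃ = I₂ cos²(45°) = 0.6626 · 0.5 I₀ = 0.3313 I₀.
Transmitted fraction = 0.3313.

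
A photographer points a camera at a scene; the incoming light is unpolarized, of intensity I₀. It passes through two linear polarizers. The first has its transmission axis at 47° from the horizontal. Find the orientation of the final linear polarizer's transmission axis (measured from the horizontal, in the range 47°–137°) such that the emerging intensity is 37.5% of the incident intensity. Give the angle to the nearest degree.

θ ≈ 77°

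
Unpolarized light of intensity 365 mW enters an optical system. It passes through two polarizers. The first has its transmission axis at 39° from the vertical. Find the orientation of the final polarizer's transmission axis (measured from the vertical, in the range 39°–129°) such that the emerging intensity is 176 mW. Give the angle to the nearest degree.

Unpolarized light through the first polarizer → I₁ = ½ I₀, now polarized at 39°.
Target fraction: 176 / 365 mW = 0.4822 of I₀.
Need I₂/I₀ = 0.4822, so cos²(θ − 39°) = 0.4822 / 0.5 = 0.9644.
θ − 39° = arccos(√0.9644) = 10.9°, giving θ ≈ 39 + 10.9 = 49.9°.

θ ≈ 50°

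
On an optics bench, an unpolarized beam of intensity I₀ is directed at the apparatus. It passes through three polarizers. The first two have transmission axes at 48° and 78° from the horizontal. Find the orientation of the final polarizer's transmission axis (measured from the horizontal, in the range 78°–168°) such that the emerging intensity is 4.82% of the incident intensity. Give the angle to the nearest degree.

Unpolarized light through the first polarizer → I₁ = ½ I₀, now polarized at 48°.
I₂ = I₁ cos²(78° − 48°) = 0.5 I₀ · cos²(30°) = 0.375 I₀.
Need I₃/I₀ = 0.0482, so cos²(θ − 78°) = 0.0482 / 0.375 = 0.1285.
θ − 78° = arccos(√0.1285) = 69.0°, giving θ ≈ 78 + 69.0 = 147.0°.

θ ≈ 147°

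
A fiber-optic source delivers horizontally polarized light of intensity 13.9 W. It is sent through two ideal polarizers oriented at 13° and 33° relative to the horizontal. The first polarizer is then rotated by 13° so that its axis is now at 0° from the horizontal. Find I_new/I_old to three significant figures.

I_new/I_old ≈ 0.839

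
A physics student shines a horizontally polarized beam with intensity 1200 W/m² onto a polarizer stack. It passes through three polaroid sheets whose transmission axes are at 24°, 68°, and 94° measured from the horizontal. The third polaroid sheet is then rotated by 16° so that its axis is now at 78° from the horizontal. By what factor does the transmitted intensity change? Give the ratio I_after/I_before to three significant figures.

Before rotation:
By Malus's law, I₁ = I₀ cos²(24° − 0°) = I₀ cos²(24°) = 0.8346 I₀.
I₂ = I₁ cos²(68° − 24°) = 0.8346 I₀ · cos²(44°) = 0.4318 I₀.
I₃ = I₂ cos²(94° − 68°) = 0.4318 I₀ · cos²(26°) = 0.3489 I₀.
After rotation:
I₁ = I₀ cos²(24° − 0°) = I₀ cos²(24°) = 0.8346 I₀.
I₂ = I₁ cos²(68° − 24°) = 0.8346 I₀ · cos²(44°) = 0.4318 I₀.
I₃ = I₂ cos²(78° − 68°) = 0.4318 I₀ · cos²(10°) = 0.4188 I₀.
Ratio = 0.4188 / 0.3489 = 1.201.

I_new/I_old ≈ 1.20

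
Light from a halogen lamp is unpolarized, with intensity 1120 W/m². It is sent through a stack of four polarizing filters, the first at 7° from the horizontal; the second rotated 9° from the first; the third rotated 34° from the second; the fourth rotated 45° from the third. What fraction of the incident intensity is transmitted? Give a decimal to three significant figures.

Unpolarized light through the first polarizer → I₁ = 1120 W/m²/2 = 560 W/m², polarized at 7°.
I₂ = I₁ · cos²(9°) = 560 · 0.9755 = 546.3 W/m².
I₃ = I₂ · cos²(34°) = 546.3 · 0.6873 = 375.5 W/m².
I₄ = I₃ · cos²(45°) = 375.5 · 0.5 = 187.7 W/m².
Transmitted fraction = 0.1676.

I/I₀ ≈ 0.168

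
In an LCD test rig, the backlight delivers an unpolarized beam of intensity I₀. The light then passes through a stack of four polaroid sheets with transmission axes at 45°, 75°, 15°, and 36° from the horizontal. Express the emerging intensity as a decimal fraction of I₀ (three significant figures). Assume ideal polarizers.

≈ 0.0817 I₀

Unpolarized light through the first polarizer → I₁ = ½ I₀, now polarized at 45°.
I₂ = I₁ cos²(75° − 45°) = 0.5 I₀ · cos²(30°) = 0.375 I₀.
I₃ = I₂ cos²(15° − 75°) = 0.375 I₀ · cos²(60°) = 0.09375 I₀.
I₄ = I₃ cos²(36° − 15°) = 0.09375 I₀ · cos²(21°) = 0.08171 I₀.
Transmitted fraction = 0.08171.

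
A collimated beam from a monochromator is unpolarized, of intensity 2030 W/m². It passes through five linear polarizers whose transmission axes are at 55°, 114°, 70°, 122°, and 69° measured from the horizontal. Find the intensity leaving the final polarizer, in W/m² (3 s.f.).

I ≈ 19.1 W/m²

Unpolarized light through the first polarizer → I₁ = 2030 W/m²/2 = 1015 W/m², polarized at 55°.
I₂ = I₁ · cos²(59°) = 1015 · 0.2653 = 269.2 W/m².
I₃ = I₂ · cos²(44°) = 269.2 · 0.5174 = 139.3 W/m².
I₄ = I₃ · cos²(52°) = 139.3 · 0.379 = 52.81 W/m².
I₅ = I₄ · cos²(53°) = 52.81 · 0.3622 = 19.13 W/m².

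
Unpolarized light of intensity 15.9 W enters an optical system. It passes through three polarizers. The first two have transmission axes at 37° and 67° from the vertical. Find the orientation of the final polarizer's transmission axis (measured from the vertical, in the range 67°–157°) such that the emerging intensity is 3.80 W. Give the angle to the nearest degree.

θ ≈ 104°

Unpolarized light through the first polarizer → I₁ = ½ I₀, now polarized at 37°.
I₂ = I₁ cos²(67° − 37°) = 0.5 I₀ · cos²(30°) = 0.375 I₀.
Target fraction: 3.80 / 15.9 W = 0.239 of I₀.
Need I₃/I₀ = 0.239, so cos²(θ − 67°) = 0.239 / 0.375 = 0.6373.
θ − 67° = arccos(√0.6373) = 37.0°, giving θ ≈ 67 + 37.0 = 104.0°.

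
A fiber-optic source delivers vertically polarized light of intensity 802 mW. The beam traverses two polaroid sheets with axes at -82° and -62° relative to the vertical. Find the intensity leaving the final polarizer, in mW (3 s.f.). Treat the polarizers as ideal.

I ≈ 13.7 mW

By Malus's law, I₁ = 802 mW · cos²(82°) = 15.53 mW.
I₂ = I₁ · cos²(20°) = 15.53 · 0.883 = 13.72 mW.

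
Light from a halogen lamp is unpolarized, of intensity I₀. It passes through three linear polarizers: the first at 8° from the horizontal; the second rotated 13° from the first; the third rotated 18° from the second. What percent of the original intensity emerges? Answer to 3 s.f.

≈ 42.9%

Unpolarized light through the first polarizer → I₁ = ½ I₀, now polarized at 8°.
I₂ = I₁ cos²(13°) = 0.5 · 0.9494 I₀ = 0.4747 I₀.
I₃ = I₂ cos²(18°) = 0.4747 · 0.9045 I₀ = 0.4294 I₀.
That is 42.94% of the incident intensity.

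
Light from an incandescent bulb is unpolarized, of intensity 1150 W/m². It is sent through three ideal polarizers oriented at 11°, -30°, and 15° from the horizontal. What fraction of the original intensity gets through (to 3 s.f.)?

I/I₀ ≈ 0.142

Unpolarized light through the first polarizer → I₁ = 1150 W/m²/2 = 575 W/m², polarized at 11°.
I₂ = I₁ · cos²(41°) = 575 · 0.5696 = 327.5 W/m².
I₃ = I₂ · cos²(45°) = 327.5 · 0.5 = 163.8 W/m².
Transmitted fraction = 0.1424.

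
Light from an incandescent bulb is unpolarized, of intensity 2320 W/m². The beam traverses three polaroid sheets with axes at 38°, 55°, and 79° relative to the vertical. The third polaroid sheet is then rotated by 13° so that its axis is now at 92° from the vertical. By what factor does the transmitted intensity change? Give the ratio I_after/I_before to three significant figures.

Before rotation:
Unpolarized light through the first polarizer → I₁ = ½ I₀, now polarized at 38°.
I₂ = I₁ cos²(55° − 38°) = 0.5 I₀ · cos²(17°) = 0.4573 I₀.
I₃ = I₂ cos²(79° − 55°) = 0.4573 I₀ · cos²(24°) = 0.3816 I₀.
After rotation:
Unpolarized light through the first polarizer → I₁ = ½ I₀, now polarized at 38°.
I₂ = I₁ cos²(55° − 38°) = 0.5 I₀ · cos²(17°) = 0.4573 I₀.
I₃ = I₂ cos²(92° − 55°) = 0.4573 I₀ · cos²(37°) = 0.2916 I₀.
Ratio = 0.2916 / 0.3816 = 0.7643.

I_new/I_old ≈ 0.764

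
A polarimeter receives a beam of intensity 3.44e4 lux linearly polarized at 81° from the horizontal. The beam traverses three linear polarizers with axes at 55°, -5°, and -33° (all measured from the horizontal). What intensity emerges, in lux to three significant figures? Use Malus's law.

I ≈ 5420 lux

By Malus's law, I₁ = 3.44e4 lux · cos²(26°) = 2.779e+04 lux.
I₂ = I₁ · cos²(60°) = 2.779e+04 · 0.25 = 6947 lux.
I₃ = I₂ · cos²(28°) = 6947 · 0.7796 = 5416 lux.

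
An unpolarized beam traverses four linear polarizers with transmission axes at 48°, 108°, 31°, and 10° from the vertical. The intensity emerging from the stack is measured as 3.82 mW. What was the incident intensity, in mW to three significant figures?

Unpolarized light through the first polarizer → I₁ = ½ I₀, now polarized at 48°.
I₂ = I₁ cos²(108° − 48°) = 0.5 I₀ · cos²(60°) = 0.125 I₀.
I₃ = I₂ cos²(31° − 108°) = 0.125 I₀ · cos²(77°) = 0.006325 I₀.
I₄ = I₃ cos²(10° − 31°) = 0.006325 I₀ · cos²(21°) = 0.005513 I₀.
So 3.82 mW = 0.005513 I₀, giving I₀ = 3.82/0.005513 = 692.9 mW.

I₀ ≈ 693 mW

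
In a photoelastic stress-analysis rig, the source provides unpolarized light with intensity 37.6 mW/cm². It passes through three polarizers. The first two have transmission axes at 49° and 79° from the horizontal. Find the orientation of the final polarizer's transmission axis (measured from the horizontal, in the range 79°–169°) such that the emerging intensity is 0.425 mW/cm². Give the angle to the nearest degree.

θ ≈ 159°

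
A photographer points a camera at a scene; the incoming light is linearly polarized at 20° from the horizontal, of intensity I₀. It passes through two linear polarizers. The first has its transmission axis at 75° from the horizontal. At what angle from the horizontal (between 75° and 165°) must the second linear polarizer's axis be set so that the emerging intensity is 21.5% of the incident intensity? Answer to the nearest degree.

I₁ = I₀ cos²(75° − 20°) = I₀ cos²(55°) = 0.329 I₀.
Need I₂/I₀ = 0.215, so cos²(θ − 75°) = 0.215 / 0.329 = 0.6535.
θ − 75° = arccos(√0.6535) = 36.1°, giving θ ≈ 75 + 36.1 = 111.1°.

θ ≈ 111°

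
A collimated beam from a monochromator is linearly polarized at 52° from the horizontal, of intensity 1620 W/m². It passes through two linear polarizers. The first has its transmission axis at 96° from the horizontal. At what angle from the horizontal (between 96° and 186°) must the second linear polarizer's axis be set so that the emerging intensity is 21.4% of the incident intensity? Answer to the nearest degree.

θ ≈ 146°

I₁ = I₀ cos²(96° − 52°) = I₀ cos²(44°) = 0.5174 I₀.
Need I₂/I₀ = 0.214, so cos²(θ − 96°) = 0.214 / 0.5174 = 0.4136.
θ − 96° = arccos(√0.4136) = 50.0°, giving θ ≈ 96 + 50.0 = 146.0°.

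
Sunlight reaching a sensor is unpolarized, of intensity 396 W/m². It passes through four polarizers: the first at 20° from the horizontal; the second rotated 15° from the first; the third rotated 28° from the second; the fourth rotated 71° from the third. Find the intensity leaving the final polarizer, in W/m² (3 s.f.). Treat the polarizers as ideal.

I ≈ 15.3 W/m²

Unpolarized light through the first polarizer → I₁ = 396 W/m²/2 = 198 W/m², polarized at 20°.
I₂ = I₁ · cos²(15°) = 198 · 0.933 = 184.7 W/m².
I₃ = I₂ · cos²(28°) = 184.7 · 0.7796 = 144 W/m².
I₄ = I₃ · cos²(71°) = 144 · 0.106 = 15.27 W/m².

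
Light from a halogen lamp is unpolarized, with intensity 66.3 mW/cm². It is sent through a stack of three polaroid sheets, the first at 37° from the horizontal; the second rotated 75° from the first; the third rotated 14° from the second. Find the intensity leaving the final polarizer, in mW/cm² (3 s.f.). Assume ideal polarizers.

Unpolarized light through the first polarizer → I₁ = 66.3 mW/cm²/2 = 33.15 mW/cm², polarized at 37°.
I₂ = I₁ · cos²(75°) = 33.15 · 0.06699 = 2.221 mW/cm².
I₃ = I₂ · cos²(14°) = 2.221 · 0.9415 = 2.091 mW/cm².

I ≈ 2.09 mW/cm²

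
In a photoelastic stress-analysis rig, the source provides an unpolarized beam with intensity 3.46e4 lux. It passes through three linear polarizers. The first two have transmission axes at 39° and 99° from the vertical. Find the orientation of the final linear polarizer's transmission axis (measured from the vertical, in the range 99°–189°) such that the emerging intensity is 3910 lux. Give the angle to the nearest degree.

Unpolarized light through the first polarizer → I₁ = ½ I₀, now polarized at 39°.
I₂ = I₁ cos²(99° − 39°) = 0.5 I₀ · cos²(60°) = 0.125 I₀.
Target fraction: 3910 / 3.46e4 lux = 0.113 of I₀.
Need I₃/I₀ = 0.113, so cos²(θ − 99°) = 0.113 / 0.125 = 0.904.
θ − 99° = arccos(√0.904) = 18.0°, giving θ ≈ 99 + 18.0 = 117.0°.

θ ≈ 117°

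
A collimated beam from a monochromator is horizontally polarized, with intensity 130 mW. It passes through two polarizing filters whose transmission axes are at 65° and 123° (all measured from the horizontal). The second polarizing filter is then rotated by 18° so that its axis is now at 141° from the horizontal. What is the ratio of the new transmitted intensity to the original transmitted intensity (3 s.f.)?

Before rotation:
By Malus's law, I₁ = I₀ cos²(65° − 0°) = I₀ cos²(65°) = 0.1786 I₀.
I₂ = I₁ cos²(123° − 65°) = 0.1786 I₀ · cos²(58°) = 0.05016 I₀.
After rotation:
I₁ = I₀ cos²(65° − 0°) = I₀ cos²(65°) = 0.1786 I₀.
I₂ = I₁ cos²(141° − 65°) = 0.1786 I₀ · cos²(76°) = 0.01045 I₀.
Ratio = 0.01045 / 0.05016 = 0.2084.

I_new/I_old ≈ 0.208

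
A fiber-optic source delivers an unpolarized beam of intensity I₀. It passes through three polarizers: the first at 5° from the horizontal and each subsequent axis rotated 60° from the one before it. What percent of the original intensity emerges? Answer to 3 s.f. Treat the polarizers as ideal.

Unpolarized light through the first polarizer → I₁ = ½ I₀, now polarized at 5°.
I₂ = I₁ cos²(60°) = 0.5 · 0.25 I₀ = 0.125 I₀.
I₃ = I₂ cos²(60°) = 0.125 · 0.25 I₀ = 0.03125 I₀.
That is 3.125% of the incident intensity.

≈ 3.13%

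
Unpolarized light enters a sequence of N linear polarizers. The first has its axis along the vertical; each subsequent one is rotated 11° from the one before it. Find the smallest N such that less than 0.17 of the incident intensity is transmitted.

N = 31

First polarizer halves the unpolarized light: factor 1/2.
Each further stage multiplies by cos²(11°) = 0.9636.
After N polarizers: T = 0.5·0.9636^(N−1). Require T < 0.17 ⇒ N−1 > ln(0.17/0.5)/ln(0.9636) = 29.09, so N−1 ≥ 30 and N = 31.
Check: N=31 gives T = 0.1643 < 0.17; N=30 gives T = 0.1706.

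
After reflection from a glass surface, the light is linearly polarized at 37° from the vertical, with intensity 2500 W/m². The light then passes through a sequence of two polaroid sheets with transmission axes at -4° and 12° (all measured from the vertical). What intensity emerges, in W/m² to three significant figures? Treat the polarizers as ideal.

By Malus's law, I₁ = 2500 W/m² · cos²(41°) = 1424 W/m².
I₂ = I₁ · cos²(16°) = 1424 · 0.924 = 1316 W/m².

I ≈ 1320 W/m²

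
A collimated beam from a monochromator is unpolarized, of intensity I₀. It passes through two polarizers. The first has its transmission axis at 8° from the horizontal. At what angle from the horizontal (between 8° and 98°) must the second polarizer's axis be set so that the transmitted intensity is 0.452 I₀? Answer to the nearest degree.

θ ≈ 26°

Unpolarized light through the first polarizer → I₁ = ½ I₀, now polarized at 8°.
Need I₂/I₀ = 0.452, so cos²(θ − 8°) = 0.452 / 0.5 = 0.904.
θ − 8° = arccos(√0.904) = 18.0°, giving θ ≈ 8 + 18.0 = 26.0°.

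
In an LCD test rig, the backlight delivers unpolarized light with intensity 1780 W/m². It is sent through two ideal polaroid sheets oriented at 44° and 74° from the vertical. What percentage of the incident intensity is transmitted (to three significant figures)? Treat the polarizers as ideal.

Unpolarized light through the first polarizer → I₁ = 1780 W/m²/2 = 890 W/m², polarized at 44°.
I₂ = I₁ · cos²(30°) = 890 · 0.75 = 667.5 W/m².
That is 37.5% of the incident intensity.

≈ 37.5%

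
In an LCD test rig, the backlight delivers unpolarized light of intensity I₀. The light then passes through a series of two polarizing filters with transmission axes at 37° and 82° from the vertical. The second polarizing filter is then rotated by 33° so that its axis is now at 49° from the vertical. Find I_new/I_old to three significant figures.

I_new/I_old ≈ 1.91

Before rotation:
Unpolarized light through the first polarizer → I₁ = ½ I₀, now polarized at 37°.
I₂ = I₁ cos²(82° − 37°) = 0.5 I₀ · cos²(45°) = 0.25 I₀.
After rotation:
Unpolarized light through the first polarizer → I₁ = ½ I₀, now polarized at 37°.
I₂ = I₁ cos²(49° − 37°) = 0.5 I₀ · cos²(12°) = 0.4784 I₀.
Ratio = 0.4784 / 0.25 = 1.914.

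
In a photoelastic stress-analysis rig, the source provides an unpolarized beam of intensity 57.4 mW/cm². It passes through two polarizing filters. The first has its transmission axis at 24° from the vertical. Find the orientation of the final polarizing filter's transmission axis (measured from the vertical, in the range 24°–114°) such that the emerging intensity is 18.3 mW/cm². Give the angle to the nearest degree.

Unpolarized light through the first polarizer → I₁ = ½ I₀, now polarized at 24°.
Target fraction: 18.3 / 57.4 mW/cm² = 0.3188 of I₀.
Need I₂/I₀ = 0.3188, so cos²(θ − 24°) = 0.3188 / 0.5 = 0.6376.
θ − 24° = arccos(√0.6376) = 37.0°, giving θ ≈ 24 + 37.0 = 61.0°.

θ ≈ 61°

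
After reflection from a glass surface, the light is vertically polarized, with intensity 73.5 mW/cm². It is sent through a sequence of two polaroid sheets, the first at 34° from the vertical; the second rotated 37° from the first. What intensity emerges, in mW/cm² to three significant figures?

By Malus's law, I₁ = 73.5 mW/cm² · cos²(34°) = 50.52 mW/cm².
I₂ = I₁ · cos²(37°) = 50.52 · 0.6378 = 32.22 mW/cm².

I ≈ 32.2 mW/cm²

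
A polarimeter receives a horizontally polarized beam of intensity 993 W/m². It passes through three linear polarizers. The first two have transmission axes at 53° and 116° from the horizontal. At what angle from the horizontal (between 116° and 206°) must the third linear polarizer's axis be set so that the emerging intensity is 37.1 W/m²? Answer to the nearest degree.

θ ≈ 161°

I₁ = I₀ cos²(53° − 0°) = I₀ cos²(53°) = 0.3622 I₀.
I₂ = I₁ cos²(116° − 53°) = 0.3622 I₀ · cos²(63°) = 0.07465 I₀.
Target fraction: 37.1 / 993 W/m² = 0.03736 of I₀.
Need I₃/I₀ = 0.03736, so cos²(θ − 116°) = 0.03736 / 0.07465 = 0.5005.
θ − 116° = arccos(√0.5005) = 45.0°, giving θ ≈ 116 + 45.0 = 161.0°.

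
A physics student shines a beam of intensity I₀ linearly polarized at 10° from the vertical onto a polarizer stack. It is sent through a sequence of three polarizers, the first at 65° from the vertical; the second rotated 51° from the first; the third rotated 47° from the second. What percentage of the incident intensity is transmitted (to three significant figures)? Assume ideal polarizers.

By Malus's law, I₁ = I₀ cos²(65° − 10°) = I₀ cos²(55°) = 0.329 I₀.
I₂ = I₁ cos²(51°) = 0.329 · 0.396 I₀ = 0.1303 I₀.
I₃ = I₂ cos²(47°) = 0.1303 · 0.4651 I₀ = 0.0606 I₀.
That is 6.06% of the incident intensity.

≈ 6.06%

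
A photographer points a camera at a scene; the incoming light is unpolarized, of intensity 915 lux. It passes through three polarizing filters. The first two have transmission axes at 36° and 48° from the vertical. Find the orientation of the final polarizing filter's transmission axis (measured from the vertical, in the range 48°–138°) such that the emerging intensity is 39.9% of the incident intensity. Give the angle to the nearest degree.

Unpolarized light through the first polarizer → I₁ = ½ I₀, now polarized at 36°.
I₂ = I₁ cos²(48° − 36°) = 0.5 I₀ · cos²(12°) = 0.4784 I₀.
Need I₃/I₀ = 0.399, so cos²(θ − 48°) = 0.399 / 0.4784 = 0.8341.
θ − 48° = arccos(√0.8341) = 24.0°, giving θ ≈ 48 + 24.0 = 72.0°.

θ ≈ 72°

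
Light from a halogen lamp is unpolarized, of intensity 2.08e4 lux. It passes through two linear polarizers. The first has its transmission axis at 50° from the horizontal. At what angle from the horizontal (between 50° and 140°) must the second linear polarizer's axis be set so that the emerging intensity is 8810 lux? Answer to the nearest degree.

Unpolarized light through the first polarizer → I₁ = ½ I₀, now polarized at 50°.
Target fraction: 8810 / 2.08e4 lux = 0.4236 of I₀.
Need I₂/I₀ = 0.4236, so cos²(θ − 50°) = 0.4236 / 0.5 = 0.8471.
θ − 50° = arccos(√0.8471) = 23.0°, giving θ ≈ 50 + 23.0 = 73.0°.

θ ≈ 73°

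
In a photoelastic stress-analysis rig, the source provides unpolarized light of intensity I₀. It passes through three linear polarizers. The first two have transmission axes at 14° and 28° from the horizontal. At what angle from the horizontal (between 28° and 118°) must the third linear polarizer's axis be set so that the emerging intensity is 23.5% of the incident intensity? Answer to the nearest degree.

θ ≈ 73°

Unpolarized light through the first polarizer → I₁ = ½ I₀, now polarized at 14°.
I₂ = I₁ cos²(28° − 14°) = 0.5 I₀ · cos²(14°) = 0.4707 I₀.
Need I₃/I₀ = 0.235, so cos²(θ − 28°) = 0.235 / 0.4707 = 0.4992.
θ − 28° = arccos(√0.4992) = 45.0°, giving θ ≈ 28 + 45.0 = 73.0°.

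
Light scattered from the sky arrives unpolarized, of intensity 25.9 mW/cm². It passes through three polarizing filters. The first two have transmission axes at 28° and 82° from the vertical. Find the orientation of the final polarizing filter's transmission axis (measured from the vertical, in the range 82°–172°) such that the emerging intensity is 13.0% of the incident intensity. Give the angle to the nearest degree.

θ ≈ 112°

Unpolarized light through the first polarizer → I₁ = ½ I₀, now polarized at 28°.
I₂ = I₁ cos²(82° − 28°) = 0.5 I₀ · cos²(54°) = 0.1727 I₀.
Need I₃/I₀ = 0.13, so cos²(θ − 82°) = 0.13 / 0.1727 = 0.7526.
θ − 82° = arccos(√0.7526) = 29.8°, giving θ ≈ 82 + 29.8 = 111.8°.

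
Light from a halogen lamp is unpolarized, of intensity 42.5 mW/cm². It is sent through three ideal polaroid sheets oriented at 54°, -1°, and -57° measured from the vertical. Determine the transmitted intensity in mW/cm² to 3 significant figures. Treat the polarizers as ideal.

I ≈ 2.19 mW/cm²

Unpolarized light through the first polarizer → I₁ = 42.5 mW/cm²/2 = 21.25 mW/cm², polarized at 54°.
I₂ = I₁ · cos²(55°) = 21.25 · 0.329 = 6.991 mW/cm².
I₃ = I₂ · cos²(56°) = 6.991 · 0.3127 = 2.186 mW/cm².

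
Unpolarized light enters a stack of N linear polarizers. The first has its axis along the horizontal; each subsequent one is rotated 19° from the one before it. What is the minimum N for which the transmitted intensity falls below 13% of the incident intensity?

First polarizer halves the unpolarized light: factor 1/2.
Each further stage multiplies by cos²(19°) = 0.894.
After N polarizers: T = 0.5·0.894^(N−1). Require T < 0.13 ⇒ N−1 > ln(0.13/0.5)/ln(0.894) = 12.02, so N−1 ≥ 13 and N = 14.
Check: N=14 gives T = 0.1165 < 0.13; N=13 gives T = 0.1303.

N = 14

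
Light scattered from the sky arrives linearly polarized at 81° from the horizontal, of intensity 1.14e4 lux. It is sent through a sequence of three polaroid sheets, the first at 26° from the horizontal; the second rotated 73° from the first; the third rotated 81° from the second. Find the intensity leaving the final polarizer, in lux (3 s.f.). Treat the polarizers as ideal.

I₁ = 1.14e4 lux · cos²(55°) = 3750 lux.
I₂ = I₁ · cos²(73°) = 3750 · 0.08548 = 320.6 lux.
I₃ = I₂ · cos²(81°) = 320.6 · 0.02447 = 7.846 lux.

I ≈ 7.85 lux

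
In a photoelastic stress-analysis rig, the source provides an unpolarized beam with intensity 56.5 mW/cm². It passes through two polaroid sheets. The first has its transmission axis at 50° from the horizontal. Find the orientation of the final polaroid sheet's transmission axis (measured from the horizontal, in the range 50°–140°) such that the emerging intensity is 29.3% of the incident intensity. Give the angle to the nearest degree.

Unpolarized light through the first polarizer → I₁ = ½ I₀, now polarized at 50°.
Need I₂/I₀ = 0.293, so cos²(θ − 50°) = 0.293 / 0.5 = 0.586.
θ − 50° = arccos(√0.586) = 40.0°, giving θ ≈ 50 + 40.0 = 90.0°.

θ ≈ 90°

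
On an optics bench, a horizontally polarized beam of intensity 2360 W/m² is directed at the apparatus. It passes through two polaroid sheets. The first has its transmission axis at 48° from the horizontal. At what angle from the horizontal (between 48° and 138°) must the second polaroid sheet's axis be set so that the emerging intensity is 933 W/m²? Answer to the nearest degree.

I₁ = I₀ cos²(48° − 0°) = I₀ cos²(48°) = 0.4477 I₀.
Target fraction: 933 / 2360 W/m² = 0.3953 of I₀.
Need I₂/I₀ = 0.3953, so cos²(θ − 48°) = 0.3953 / 0.4477 = 0.883.
θ − 48° = arccos(√0.883) = 20.0°, giving θ ≈ 48 + 20.0 = 68.0°.

θ ≈ 68°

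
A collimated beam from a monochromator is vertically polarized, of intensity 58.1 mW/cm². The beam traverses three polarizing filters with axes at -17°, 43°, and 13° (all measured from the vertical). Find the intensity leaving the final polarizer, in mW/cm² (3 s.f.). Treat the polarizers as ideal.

I ≈ 9.96 mW/cm²

By Malus's law, I₁ = 58.1 mW/cm² · cos²(17°) = 53.13 mW/cm².
I₂ = I₁ · cos²(60°) = 53.13 · 0.25 = 13.28 mW/cm².
I₃ = I₂ · cos²(30°) = 13.28 · 0.75 = 9.963 mW/cm².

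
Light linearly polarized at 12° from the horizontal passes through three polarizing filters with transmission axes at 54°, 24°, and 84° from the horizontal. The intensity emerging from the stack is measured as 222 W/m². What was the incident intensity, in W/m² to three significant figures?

I₁ = I₀ cos²(54° − 12°) = I₀ cos²(42°) = 0.5523 I₀.
I₂ = I₁ cos²(24° − 54°) = 0.5523 I₀ · cos²(30°) = 0.4142 I₀.
I₃ = I₂ cos²(84° − 24°) = 0.4142 I₀ · cos²(60°) = 0.1035 I₀.
So 222 W/m² = 0.1035 I₀, giving I₀ = 222/0.1035 = 2144 W/m².

I₀ ≈ 2140 W/m²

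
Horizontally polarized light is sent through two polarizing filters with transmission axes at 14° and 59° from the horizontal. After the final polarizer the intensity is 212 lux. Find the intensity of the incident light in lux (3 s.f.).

I₀ ≈ 450 lux

I₁ = I₀ cos²(14° − 0°) = I₀ cos²(14°) = 0.9415 I₀.
I₂ = I₁ cos²(59° − 14°) = 0.9415 I₀ · cos²(45°) = 0.4707 I₀.
So 212 lux = 0.4707 I₀, giving I₀ = 212/0.4707 = 450.4 lux.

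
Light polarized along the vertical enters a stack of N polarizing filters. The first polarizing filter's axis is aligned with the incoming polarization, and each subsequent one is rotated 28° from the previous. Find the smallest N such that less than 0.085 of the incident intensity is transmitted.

First polarizer is aligned with the polarization: full transmission.
Each further stage multiplies by cos²(28°) = 0.7796.
After N polarizers: T = 0.7796^(N−1). Require T < 0.085 ⇒ N−1 > ln(0.085)/ln(0.7796) = 9.90, so N−1 ≥ 10 and N = 11.
Check: N=11 gives T = 0.08293 < 0.085; N=10 gives T = 0.1064.

N = 11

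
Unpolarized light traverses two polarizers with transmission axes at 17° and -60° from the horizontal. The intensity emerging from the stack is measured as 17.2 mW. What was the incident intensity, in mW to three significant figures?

I₀ ≈ 680 mW

Unpolarized light through the first polarizer → I₁ = ½ I₀, now polarized at 17°.
I₂ = I₁ cos²(-60° − 17°) = 0.5 I₀ · cos²(77°) = 0.0253 I₀.
So 17.2 mW = 0.0253 I₀, giving I₀ = 17.2/0.0253 = 679.8 mW.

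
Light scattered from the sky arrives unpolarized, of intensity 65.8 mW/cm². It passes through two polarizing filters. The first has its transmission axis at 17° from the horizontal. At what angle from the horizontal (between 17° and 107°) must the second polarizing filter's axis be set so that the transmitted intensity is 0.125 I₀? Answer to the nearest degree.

θ ≈ 77°

Unpolarized light through the first polarizer → I₁ = ½ I₀, now polarized at 17°.
Need I₂/I₀ = 0.125, so cos²(θ − 17°) = 0.125 / 0.5 = 0.25.
θ − 17° = arccos(√0.25) = 60.0°, giving θ ≈ 17 + 60.0 = 77.0°.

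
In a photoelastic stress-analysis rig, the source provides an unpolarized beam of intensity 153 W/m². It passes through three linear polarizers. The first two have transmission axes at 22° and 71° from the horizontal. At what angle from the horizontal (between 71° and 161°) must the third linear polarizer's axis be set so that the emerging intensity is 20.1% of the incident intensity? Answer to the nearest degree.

Unpolarized light through the first polarizer → I₁ = ½ I₀, now polarized at 22°.
I₂ = I₁ cos²(71° − 22°) = 0.5 I₀ · cos²(49°) = 0.2152 I₀.
Need I₃/I₀ = 0.201, so cos²(θ − 71°) = 0.201 / 0.2152 = 0.934.
θ − 71° = arccos(√0.934) = 14.9°, giving θ ≈ 71 + 14.9 = 85.9°.

θ ≈ 86°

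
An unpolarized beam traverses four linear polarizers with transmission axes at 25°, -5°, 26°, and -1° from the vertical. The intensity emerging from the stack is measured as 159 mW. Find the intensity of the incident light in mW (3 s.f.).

Unpolarized light through the first polarizer → I₁ = ½ I₀, now polarized at 25°.
I₂ = I₁ cos²(-5° − 25°) = 0.5 I₀ · cos²(30°) = 0.375 I₀.
I₃ = I₂ cos²(26° + 5°) = 0.375 I₀ · cos²(31°) = 0.2755 I₀.
I₄ = I₃ cos²(-1° − 26°) = 0.2755 I₀ · cos²(27°) = 0.2187 I₀.
So 159 mW = 0.2187 I₀, giving I₀ = 159/0.2187 = 726.9 mW.

I₀ ≈ 727 mW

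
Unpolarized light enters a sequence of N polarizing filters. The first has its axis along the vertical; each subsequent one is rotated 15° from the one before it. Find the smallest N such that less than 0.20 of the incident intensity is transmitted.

First polarizer halves the unpolarized light: factor 1/2.
Each further stage multiplies by cos²(15°) = 0.933.
After N polarizers: T = 0.5·0.933^(N−1). Require T < 0.20 ⇒ N−1 > ln(0.20/0.5)/ln(0.933) = 13.22, so N−1 ≥ 14 and N = 15.
Check: N=15 gives T = 0.1894 < 0.20; N=14 gives T = 0.203.

N = 15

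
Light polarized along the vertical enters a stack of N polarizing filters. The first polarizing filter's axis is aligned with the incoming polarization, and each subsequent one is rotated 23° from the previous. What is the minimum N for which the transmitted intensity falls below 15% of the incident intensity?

First polarizer is aligned with the polarization: full transmission.
Each further stage multiplies by cos²(23°) = 0.8473.
After N polarizers: T = 0.8473^(N−1). Require T < 0.15 ⇒ N−1 > ln(0.15)/ln(0.8473) = 11.45, so N−1 ≥ 12 and N = 13.
Check: N=13 gives T = 0.137 < 0.15; N=12 gives T = 0.1616.

N = 13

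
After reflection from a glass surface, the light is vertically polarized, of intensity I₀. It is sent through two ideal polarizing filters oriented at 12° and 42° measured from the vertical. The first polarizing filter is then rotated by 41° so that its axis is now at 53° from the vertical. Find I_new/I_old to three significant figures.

Before rotation:
I₁ = I₀ cos²(12° − 0°) = I₀ cos²(12°) = 0.9568 I₀.
I₂ = I₁ cos²(42° − 12°) = 0.9568 I₀ · cos²(30°) = 0.7176 I₀.
After rotation:
I₁ = I₀ cos²(53° − 0°) = I₀ cos²(53°) = 0.3622 I₀.
I₂ = I₁ cos²(42° − 53°) = 0.3622 I₀ · cos²(11°) = 0.349 I₀.
Ratio = 0.349 / 0.7176 = 0.4864.

I_new/I_old ≈ 0.486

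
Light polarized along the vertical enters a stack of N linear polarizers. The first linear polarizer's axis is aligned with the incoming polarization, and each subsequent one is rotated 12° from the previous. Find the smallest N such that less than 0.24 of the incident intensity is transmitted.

First polarizer is aligned with the polarization: full transmission.
Each further stage multiplies by cos²(12°) = 0.9568.
After N polarizers: T = 0.9568^(N−1). Require T < 0.24 ⇒ N−1 > ln(0.24)/ln(0.9568) = 32.30, so N−1 ≥ 33 and N = 34.
Check: N=34 gives T = 0.2326 < 0.24; N=33 gives T = 0.2432.

N = 34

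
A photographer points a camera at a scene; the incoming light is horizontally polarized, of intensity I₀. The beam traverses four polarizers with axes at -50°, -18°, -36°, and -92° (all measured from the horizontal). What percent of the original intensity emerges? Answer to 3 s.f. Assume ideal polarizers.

≈ 8.40%

By Malus's law, I₁ = I₀ cos²(-50° − 0°) = I₀ cos²(50°) = 0.4132 I₀.
I₂ = I₁ cos²(-18° + 50°) = 0.4132 I₀ · cos²(32°) = 0.2972 I₀.
I₃ = I₂ cos²(-36° + 18°) = 0.2972 I₀ · cos²(18°) = 0.2688 I₀.
I₄ = I₃ cos²(-92° + 36°) = 0.2688 I₀ · cos²(56°) = 0.08405 I₀.
That is 8.405% of the incident intensity.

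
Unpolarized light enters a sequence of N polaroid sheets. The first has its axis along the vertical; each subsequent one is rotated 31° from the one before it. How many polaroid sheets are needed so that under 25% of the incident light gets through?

N = 4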